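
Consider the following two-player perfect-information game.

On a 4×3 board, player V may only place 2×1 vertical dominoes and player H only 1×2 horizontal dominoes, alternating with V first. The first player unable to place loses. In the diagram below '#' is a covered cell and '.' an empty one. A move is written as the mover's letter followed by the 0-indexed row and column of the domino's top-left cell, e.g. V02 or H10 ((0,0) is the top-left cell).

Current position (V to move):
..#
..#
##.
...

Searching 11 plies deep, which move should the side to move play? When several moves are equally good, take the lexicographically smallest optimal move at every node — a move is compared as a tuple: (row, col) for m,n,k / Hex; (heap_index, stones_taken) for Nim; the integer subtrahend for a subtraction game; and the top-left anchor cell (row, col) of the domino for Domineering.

p1 V@[..#/..#/##./...]: V00[#.#/#.#/##./...]+1* V01[.##/.##/##./...]+1 V22[..#/..#/###/..#]-1
p2 H@[#.#/#.#/##./...]: H30[#.#/#.#/##./##.]-1* H31[#.#/#.#/##./.##]-1
p3 V@[#.#/#.#/##./##.]: V01[###/###/##./##.]+1* V22[#.#/#.#/###/###]+1
p4 H@[###/###/##./##.] terminal -1; root [..#/..#/##./...] d11

V's best at [..#/..#/##./...]: V00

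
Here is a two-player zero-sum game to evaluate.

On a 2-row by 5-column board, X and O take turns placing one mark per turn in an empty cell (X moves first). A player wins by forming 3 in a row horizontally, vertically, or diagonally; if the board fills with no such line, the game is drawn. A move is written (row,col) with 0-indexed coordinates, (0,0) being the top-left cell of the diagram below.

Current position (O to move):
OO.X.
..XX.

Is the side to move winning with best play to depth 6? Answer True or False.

O winning at [OO.X./..XX.]: True

ply 1, O at OO.X./..XX. | (0,2)=+1→OOOX./..XX.*; (0,4)=-1→OO.XO/..XX.; (1,0)=-1→OO.X./O.XX.; (1,1)=-1→OO.X./.OXX.; (1,4)=-1→OO.X./..XXO
ply 2: OOOX./..XX. is terminal -1 (X); from OO.X./..XX. depth 6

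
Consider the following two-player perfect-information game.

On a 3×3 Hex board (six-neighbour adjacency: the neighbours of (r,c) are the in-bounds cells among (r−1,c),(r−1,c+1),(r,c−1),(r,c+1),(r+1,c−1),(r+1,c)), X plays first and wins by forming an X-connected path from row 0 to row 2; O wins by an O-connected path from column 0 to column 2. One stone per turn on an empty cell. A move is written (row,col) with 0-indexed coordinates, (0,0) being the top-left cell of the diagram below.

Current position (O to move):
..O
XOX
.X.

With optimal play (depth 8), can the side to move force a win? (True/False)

O winning at [..O/XOX/.X.]: True

ply 1, O at ..O/XOX/.X. | (0,0)=+1→O.O/XOX/.X.*; (0,1)=+1→.OO/XOX/.X.; (2,0)=+1→..O/XOX/OX.; (2,2)=-1→..O/XOX/.XO
ply 2, X at O.O/XOX/.X. | (0,1)=-1→OXO/XOX/.X.*; (2,0)=-1→O.O/XOX/XX.; (2,2)=-1→O.O/XOX/.XX
ply 3, O at OXO/XOX/.X. | (2,0)=+1→OXO/XOX/OX.*; (2,2)=-1→OXO/XOX/.XO
ply 4: OXO/XOX/OX. is terminal -1 (X); from ..O/XOX/.X. depth 8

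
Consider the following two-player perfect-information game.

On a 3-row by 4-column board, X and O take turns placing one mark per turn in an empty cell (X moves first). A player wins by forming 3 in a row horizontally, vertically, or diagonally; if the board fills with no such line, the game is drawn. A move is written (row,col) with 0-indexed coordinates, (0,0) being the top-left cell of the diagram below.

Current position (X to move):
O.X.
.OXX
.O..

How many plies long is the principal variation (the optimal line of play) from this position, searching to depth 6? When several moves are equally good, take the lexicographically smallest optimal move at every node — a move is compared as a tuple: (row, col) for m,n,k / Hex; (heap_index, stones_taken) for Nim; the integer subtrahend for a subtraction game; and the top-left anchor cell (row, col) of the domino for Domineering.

[O.X./.OXX/.O..] X move#1: (0,1):-1/OXX./.OXX/.O.., (0,3):-1/O.XX/.OXX/.O.., (1,0):-1/O.X./XOXX/.O.., (2,0):-1/O.X./.OXX/XO.., (2,2):+1/O.X./.OXX/.OX.*, (2,3):-1/O.X./.OXX/.O.X
[O.X./.OXX/.OX.] end (terminal -1, O#2); searched O.X./.OXX/.O.. to 6

PV length from [O.X./.OXX/.O..]: 1 ply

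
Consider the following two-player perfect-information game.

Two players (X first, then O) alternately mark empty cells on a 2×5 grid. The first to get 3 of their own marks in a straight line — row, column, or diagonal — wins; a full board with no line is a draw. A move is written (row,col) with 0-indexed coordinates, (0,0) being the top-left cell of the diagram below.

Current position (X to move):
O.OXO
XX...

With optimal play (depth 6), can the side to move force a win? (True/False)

X winning at [O.OXO/XX...]: True

p1 X@[O.OXO/XX...]: (0,1)[OXOXO/XX...]+0 (1,2)[O.OXO/XXX..]+1* (1,3)[O.OXO/XX.X.]-1 (1,4)[O.OXO/XX..X]-1
p2 O@[O.OXO/XXX..] terminal -1; root [O.OXO/XX...] d6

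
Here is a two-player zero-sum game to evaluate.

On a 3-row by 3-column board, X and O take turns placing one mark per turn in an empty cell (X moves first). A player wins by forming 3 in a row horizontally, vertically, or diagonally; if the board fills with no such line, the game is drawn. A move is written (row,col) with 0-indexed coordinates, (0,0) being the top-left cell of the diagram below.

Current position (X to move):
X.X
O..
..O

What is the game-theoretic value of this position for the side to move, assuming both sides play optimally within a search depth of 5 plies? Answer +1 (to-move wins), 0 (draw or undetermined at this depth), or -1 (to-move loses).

value(X.X/O../..O, X) = +1

ply 1, X at X.X/O../..O | (0,1)=+1→XXX/O../..O*; (1,1)=+1→X.X/OX./..O; (1,2)=+0→X.X/O.X/..O; (2,0)=+1→X.X/O../X.O; (2,1)=+0→X.X/O../.XO
ply 2: XXX/O../..O is terminal -1 (O); from X.X/O../..O depth 5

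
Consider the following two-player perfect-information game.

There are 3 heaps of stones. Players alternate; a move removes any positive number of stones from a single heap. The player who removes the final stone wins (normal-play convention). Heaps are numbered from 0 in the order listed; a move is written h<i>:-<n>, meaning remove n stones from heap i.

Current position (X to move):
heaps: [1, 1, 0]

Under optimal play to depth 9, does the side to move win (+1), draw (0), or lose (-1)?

p1 X@[(1,1,0)]: h0:-1[(0,1,0)]-1* h1:-1[(1,0,0)]-1
p2 O@[(0,1,0)]: h1:-1[(0,0,0)]+1*
p3 X@[(0,0,0)] terminal -1; root [(1,1,0)] d9

value((1,1,0), X) = -1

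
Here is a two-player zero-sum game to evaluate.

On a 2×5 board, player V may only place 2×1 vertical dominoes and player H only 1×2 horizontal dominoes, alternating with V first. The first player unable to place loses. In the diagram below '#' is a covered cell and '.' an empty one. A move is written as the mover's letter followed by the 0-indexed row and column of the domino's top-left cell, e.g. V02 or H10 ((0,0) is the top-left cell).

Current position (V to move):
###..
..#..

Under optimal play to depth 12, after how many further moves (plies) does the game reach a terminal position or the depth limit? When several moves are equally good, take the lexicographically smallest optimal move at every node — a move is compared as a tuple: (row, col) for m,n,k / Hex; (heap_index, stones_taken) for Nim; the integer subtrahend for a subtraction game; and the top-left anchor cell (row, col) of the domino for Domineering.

[###../..#..] V move#1: V03:+1/####./..##.*, V04:+1/###.#/..#.#
[####./..##.] H move#2: H10:-1/####./####.*
[####./####.] V move#3: V04:+1/#####/#####*
[#####/#####] end (terminal -1, H#4); searched ###../..#.. to 12

PV length from [###../..#..]: 3 plies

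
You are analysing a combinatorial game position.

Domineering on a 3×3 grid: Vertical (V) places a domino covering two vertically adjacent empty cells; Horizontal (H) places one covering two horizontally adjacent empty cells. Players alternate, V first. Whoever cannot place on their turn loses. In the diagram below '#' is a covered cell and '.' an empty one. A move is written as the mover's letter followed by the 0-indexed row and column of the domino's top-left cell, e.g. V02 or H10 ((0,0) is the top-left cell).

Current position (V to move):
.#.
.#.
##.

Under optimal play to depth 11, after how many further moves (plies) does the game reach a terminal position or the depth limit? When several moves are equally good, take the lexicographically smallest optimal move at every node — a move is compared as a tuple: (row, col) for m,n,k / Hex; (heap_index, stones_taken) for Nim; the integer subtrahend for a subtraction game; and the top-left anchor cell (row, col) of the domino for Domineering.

PV length from [.#./.#./##.]: 1 ply

ply 1, V at .#./.#./##. | V00=+1→##./##./##.*; V02=+1→.##/.##/##.; V12=+1→.#./.##/###
ply 2: ##./##./##. is terminal -1 (H); from .#./.#./##. depth 11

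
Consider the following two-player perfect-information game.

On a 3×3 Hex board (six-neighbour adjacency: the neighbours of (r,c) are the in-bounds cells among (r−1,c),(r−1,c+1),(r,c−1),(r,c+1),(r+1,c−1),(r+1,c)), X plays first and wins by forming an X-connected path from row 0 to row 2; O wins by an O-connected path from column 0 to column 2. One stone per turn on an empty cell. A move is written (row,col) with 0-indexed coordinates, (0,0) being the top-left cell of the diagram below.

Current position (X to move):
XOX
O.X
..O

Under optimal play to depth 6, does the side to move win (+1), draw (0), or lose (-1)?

ply 1, X at XOX/O.X/..O | (1,1)=+1→XOX/OXX/..O*; (2,0)=+1→XOX/O.X/X.O; (2,1)=+1→XOX/O.X/.XO
ply 2, O at XOX/OXX/..O | (2,0)=-1→XOX/OXX/O.O*; (2,1)=-1→XOX/OXX/.OO
ply 3, X at XOX/OXX/O.O | (2,1)=+1→XOX/OXX/OXO*
ply 4: XOX/OXX/OXO is terminal -1 (O); from XOX/O.X/..O depth 6

value(XOX/O.X/..O, X) = +1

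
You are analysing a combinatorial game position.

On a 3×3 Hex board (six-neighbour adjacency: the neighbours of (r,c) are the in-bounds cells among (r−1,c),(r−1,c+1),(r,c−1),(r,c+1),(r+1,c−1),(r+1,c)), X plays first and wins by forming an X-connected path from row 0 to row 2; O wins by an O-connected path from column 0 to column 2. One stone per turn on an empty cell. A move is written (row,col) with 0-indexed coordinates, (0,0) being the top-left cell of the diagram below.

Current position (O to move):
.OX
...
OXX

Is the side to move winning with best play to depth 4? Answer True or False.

ply 1, O at .OX/.../OXX | (0,0)=-1→OOX/.../OXX*; (1,0)=-1→.OX/O../OXX; (1,1)=-1→.OX/.O./OXX; (1,2)=-1→.OX/..O/OXX
ply 2, X at OOX/.../OXX | (1,0)=+1→OOX/X../OXX*; (1,1)=+1→OOX/.X./OXX; (1,2)=+1→OOX/..X/OXX
ply 3, O at OOX/X../OXX | (1,1)=-1→OOX/XO./OXX*; (1,2)=-1→OOX/X.O/OXX
ply 4, X at OOX/XO./OXX | (1,2)=+1→OOX/XOX/OXX*
ply 5: OOX/XOX/OXX is terminal -1 (O); from .OX/.../OXX depth 4

O winning at [.OX/.../OXX]: False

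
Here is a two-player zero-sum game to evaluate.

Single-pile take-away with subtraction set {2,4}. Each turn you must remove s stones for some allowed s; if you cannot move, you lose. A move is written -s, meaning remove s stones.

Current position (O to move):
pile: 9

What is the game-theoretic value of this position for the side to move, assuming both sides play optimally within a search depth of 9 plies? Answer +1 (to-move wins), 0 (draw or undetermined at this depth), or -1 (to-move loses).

ply 1, O at 9 | -2=+1→7*; -4=-1→5
ply 2, X at 7 | -2=-1→5*; -4=-1→3
ply 3, O at 5 | -2=-1→3; -4=+1→1*
ply 4: 1 is terminal -1 (X); from 9 depth 9

value(9, O) = +1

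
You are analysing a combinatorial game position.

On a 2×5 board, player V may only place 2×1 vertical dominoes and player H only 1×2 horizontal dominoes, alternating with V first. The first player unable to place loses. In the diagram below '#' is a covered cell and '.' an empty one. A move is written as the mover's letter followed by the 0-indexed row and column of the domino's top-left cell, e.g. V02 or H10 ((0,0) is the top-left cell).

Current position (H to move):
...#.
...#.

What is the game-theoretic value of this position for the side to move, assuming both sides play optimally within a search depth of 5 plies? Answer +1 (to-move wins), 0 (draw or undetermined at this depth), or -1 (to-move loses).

value(...#./...#., H) = -1

[...#./...#.] H move#1: H00:-1/##.#./...#.*, H01:-1/.###./...#., H10:-1/...#./##.#., H11:-1/...#./.###.
[##.#./...#.] V move#2: V02:+1/####./..##.*, V04:-1/##.##/...##
[####./..##.] H move#3: H10:-1/####./####.*
[####./####.] V move#4: V04:+1/#####/#####*
[#####/#####] end (terminal -1, H#5); searched ...#./...#. to 5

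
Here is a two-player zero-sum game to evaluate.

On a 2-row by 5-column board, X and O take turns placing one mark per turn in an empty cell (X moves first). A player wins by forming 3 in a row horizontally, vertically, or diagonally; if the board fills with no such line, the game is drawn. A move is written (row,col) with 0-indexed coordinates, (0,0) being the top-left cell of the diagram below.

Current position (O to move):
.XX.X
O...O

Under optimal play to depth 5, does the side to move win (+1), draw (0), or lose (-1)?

value(.XX.X/O...O, O) = -1

p1 O@[.XX.X/O...O]: (0,0)[OXX.X/O...O]-1* (0,3)[.XXOX/O...O]-1 (1,1)[.XX.X/OO..O]-1 (1,2)[.XX.X/O.O.O]-1 (1,3)[.XX.X/O..OO]-1
p2 X@[OXX.X/O...O]: (0,3)[OXXXX/O...O]+1* (1,1)[OXX.X/OX..O]+0 (1,2)[OXX.X/O.X.O]+0 (1,3)[OXX.X/O..XO]+0
p3 O@[OXXXX/O...O] terminal -1; root [.XX.X/O...O] d5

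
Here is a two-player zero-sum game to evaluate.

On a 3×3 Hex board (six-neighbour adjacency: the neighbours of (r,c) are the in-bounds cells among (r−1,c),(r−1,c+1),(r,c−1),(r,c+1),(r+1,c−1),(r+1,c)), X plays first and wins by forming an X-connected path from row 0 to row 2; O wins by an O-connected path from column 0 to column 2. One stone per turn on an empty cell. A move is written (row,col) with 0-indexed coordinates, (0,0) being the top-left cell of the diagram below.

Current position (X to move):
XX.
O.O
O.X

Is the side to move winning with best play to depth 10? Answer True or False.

X winning at [XX./O.O/O.X]: False

p1 X@[XX./O.O/O.X]: (0,2)[XXX/O.O/O.X]-1* (1,1)[XX./OXO/O.X]-1 (2,1)[XX./O.O/OXX]-1
p2 O@[XXX/O.O/O.X]: (1,1)[XXX/OOO/O.X]+1* (2,1)[XXX/O.O/OOX]+1
p3 X@[XXX/OOO/O.X] terminal -1; root [XX./O.O/O.X] d10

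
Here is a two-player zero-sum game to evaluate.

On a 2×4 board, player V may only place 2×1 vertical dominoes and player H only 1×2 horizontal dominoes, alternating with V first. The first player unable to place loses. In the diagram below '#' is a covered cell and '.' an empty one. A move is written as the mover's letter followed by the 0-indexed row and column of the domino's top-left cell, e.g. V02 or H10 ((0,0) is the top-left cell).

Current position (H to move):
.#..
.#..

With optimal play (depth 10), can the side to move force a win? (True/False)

ply 1, H at .#../.#.. | H02=+1→.###/.#..*; H12=+1→.#../.###
ply 2, V at .###/.#.. | V00=-1→####/##..*
ply 3, H at ####/##.. | H12=+1→####/####*
ply 4: ####/#### is terminal -1 (V); from .#../.#.. depth 10

H winning at [.#../.#..]: True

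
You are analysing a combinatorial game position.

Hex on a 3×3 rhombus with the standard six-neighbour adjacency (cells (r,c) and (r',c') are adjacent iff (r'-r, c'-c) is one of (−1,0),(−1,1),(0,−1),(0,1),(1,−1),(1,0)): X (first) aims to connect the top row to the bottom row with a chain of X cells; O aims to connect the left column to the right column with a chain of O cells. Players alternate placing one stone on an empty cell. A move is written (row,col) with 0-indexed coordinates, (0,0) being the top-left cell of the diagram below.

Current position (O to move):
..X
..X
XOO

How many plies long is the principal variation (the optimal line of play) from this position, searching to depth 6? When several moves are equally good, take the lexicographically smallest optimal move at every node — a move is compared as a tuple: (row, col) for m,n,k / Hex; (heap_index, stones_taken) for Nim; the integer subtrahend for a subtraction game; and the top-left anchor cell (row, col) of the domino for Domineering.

PV length from [..X/..X/XOO]: 4 plies

[..X/..X/XOO] O move#1: (0,0):-1/O.X/..X/XOO*, (0,1):-1/.OX/..X/XOO, (1,0):-1/..X/O.X/XOO, (1,1):-1/..X/.OX/XOO
[O.X/..X/XOO] X move#2: (0,1):+1/OXX/..X/XOO*, (1,0):+1/O.X/X.X/XOO, (1,1):+1/O.X/.XX/XOO
[OXX/..X/XOO] O move#3: (1,0):-1/OXX/O.X/XOO*, (1,1):-1/OXX/.OX/XOO
[OXX/O.X/XOO] X move#4: (1,1):+1/OXX/OXX/XOO*
[OXX/OXX/XOO] end (terminal -1, O#5); searched ..X/..X/XOO to 6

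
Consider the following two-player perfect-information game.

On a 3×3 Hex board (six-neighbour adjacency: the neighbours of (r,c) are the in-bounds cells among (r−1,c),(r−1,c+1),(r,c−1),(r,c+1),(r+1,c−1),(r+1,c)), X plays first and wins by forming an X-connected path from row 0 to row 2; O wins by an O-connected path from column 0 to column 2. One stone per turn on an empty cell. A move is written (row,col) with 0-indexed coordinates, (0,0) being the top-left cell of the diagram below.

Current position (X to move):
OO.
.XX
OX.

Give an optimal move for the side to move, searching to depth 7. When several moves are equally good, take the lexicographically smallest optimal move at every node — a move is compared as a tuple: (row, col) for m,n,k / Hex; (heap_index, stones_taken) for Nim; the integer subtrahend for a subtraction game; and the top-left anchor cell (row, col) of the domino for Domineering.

X's best at [OO./.XX/OX.]: (0,2)

ply 1, X at OO./.XX/OX. | (0,2)=+1→OOX/.XX/OX.*; (1,0)=-1→OO./XXX/OX.; (2,2)=-1→OO./.XX/OXX
ply 2: OOX/.XX/OX. is terminal -1 (O); from OO./.XX/OX. depth 7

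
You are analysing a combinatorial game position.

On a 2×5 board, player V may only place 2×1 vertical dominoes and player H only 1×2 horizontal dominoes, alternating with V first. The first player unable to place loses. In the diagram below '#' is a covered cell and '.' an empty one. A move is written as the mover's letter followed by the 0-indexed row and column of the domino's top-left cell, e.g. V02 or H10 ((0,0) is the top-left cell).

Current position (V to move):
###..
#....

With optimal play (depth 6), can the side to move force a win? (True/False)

V winning at [###../#....]: True

ply 1, V at ###../#.... | V03=+1→####./#..#.*; V04=-1→###.#/#...#
ply 2, H at ####./#..#. | H11=-1→####./####.*
ply 3, V at ####./####. | V04=+1→#####/#####*
ply 4: #####/##### is terminal -1 (H); from ###../#.... depth 6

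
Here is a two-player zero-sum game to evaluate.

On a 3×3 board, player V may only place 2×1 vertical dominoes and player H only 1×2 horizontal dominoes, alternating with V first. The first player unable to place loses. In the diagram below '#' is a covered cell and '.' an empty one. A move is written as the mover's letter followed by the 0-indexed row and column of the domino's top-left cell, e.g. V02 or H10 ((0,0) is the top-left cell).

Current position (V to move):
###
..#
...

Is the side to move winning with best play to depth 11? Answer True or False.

p1 V@[###/..#/...]: V10[###/#.#/#..]-1 V11[###/.##/.#.]+1*
p2 H@[###/.##/.#.] terminal -1; root [###/..#/...] d11

V winning at [###/..#/...]: True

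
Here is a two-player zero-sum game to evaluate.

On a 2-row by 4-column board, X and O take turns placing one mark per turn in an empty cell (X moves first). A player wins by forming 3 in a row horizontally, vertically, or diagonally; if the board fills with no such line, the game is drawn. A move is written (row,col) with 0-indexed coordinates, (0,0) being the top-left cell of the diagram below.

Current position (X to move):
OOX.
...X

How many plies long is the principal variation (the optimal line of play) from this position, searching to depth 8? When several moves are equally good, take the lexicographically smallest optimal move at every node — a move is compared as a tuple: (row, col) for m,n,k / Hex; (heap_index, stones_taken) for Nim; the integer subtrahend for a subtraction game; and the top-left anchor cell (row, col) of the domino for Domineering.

p1 X@[OOX./...X]: (0,3)[OOXX/...X]+0* (1,0)[OOX./X..X]+0 (1,1)[OOX./.X.X]+0 (1,2)[OOX./..XX]+0
p2 O@[OOXX/...X]: (1,0)[OOXX/O..X]+0* (1,1)[OOXX/.O.X]+0 (1,2)[OOXX/..OX]+0
p3 X@[OOXX/O..X]: (1,1)[OOXX/OX.X]+0* (1,2)[OOXX/O.XX]+0
p4 O@[OOXX/OX.X]: (1,2)[OOXX/OXOX]+0*
p5 X@[OOXX/OXOX] terminal +0; root [OOX./...X] d8

PV length from [OOX./...X]: 4 plies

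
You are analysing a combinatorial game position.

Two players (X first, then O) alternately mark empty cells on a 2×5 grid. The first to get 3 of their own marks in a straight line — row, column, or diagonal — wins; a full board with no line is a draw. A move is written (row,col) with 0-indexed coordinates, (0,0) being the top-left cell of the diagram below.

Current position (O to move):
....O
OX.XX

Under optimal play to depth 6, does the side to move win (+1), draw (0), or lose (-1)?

p1 O@[....O/OX.XX]: (0,0)[O...O/OX.XX]-1 (0,1)[.O..O/OX.XX]-1 (0,2)[..O.O/OX.XX]-1 (0,3)[...OO/OX.XX]-1 (1,2)[....O/OXOXX]+0*
p2 X@[....O/OXOXX]: (0,0)[X...O/OXOXX]+0* (0,1)[.X..O/OXOXX]+0 (0,2)[..X.O/OXOXX]+0 (0,3)[...XO/OXOXX]+0
p3 O@[X...O/OXOXX]: (0,1)[XO..O/OXOXX]+0* (0,2)[X.O.O/OXOXX]+0 (0,3)[X..OO/OXOXX]+0
p4 X@[XO..O/OXOXX]: (0,2)[XOX.O/OXOXX]+0* (0,3)[XO.XO/OXOXX]+0
p5 O@[XOX.O/OXOXX]: (0,3)[XOXOO/OXOXX]+0*
p6 X@[XOXOO/OXOXX] terminal +0; root [....O/OX.XX] d6

value(....O/OX.XX, O) = 0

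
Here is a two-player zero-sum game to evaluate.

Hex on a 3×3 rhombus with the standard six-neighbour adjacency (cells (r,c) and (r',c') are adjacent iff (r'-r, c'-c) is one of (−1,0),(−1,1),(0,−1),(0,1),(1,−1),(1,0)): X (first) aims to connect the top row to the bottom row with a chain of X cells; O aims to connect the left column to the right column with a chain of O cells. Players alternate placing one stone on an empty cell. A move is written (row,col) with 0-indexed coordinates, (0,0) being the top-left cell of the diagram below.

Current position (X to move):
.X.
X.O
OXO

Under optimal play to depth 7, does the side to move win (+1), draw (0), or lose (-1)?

value(.X./X.O/OXO, X) = +1

[.X./X.O/OXO] X move#1: (0,0):-1/XX./X.O/OXO, (0,2):-1/.XX/X.O/OXO, (1,1):+1/.X./XXO/OXO*
[.X./XXO/OXO] end (terminal -1, O#2); searched .X./X.O/OXO to 7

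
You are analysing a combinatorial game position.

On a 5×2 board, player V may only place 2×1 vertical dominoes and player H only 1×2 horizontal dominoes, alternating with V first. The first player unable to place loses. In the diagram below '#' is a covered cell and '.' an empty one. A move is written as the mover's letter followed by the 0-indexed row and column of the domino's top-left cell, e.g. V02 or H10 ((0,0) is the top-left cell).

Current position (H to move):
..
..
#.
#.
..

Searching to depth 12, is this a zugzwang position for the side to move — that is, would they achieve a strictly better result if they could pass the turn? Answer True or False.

zugzwang(../../#./#./.., H) = False

p1 H@[../../#./#./..]: H00[##/../#./#./..]+1* H10[../##/#./#./..]+1 H40[../../#./#./##]-1
p2 V@[##/../#./#./..]: V11[##/.#/##/#./..]-1* V21[##/../##/##/..]-1 V31[##/../#./##/.#]-1
p3 H@[##/.#/##/#./..]: H40[##/.#/##/#./##]+1*
p4 V@[##/.#/##/#./##] terminal -1; root [../../#./#./..] d12
suppose H passes — search the same position with V to move:
pass> p1 V@[../../#./#./..]: V00[#./#./#./#./..]+1* V01[.#/.#/#./#./..]+1 V11[../.#/##/#./..]+1 V21[../../##/##/..]-1 V31[../../#./##/.#]-1
pass> p2 H@[#./#./#./#./..]: H40[#./#./#./#./##]-1*
pass> p3 V@[#./#./#./#./##]: V01[##/##/#./#./##]+1* V11[#./##/##/#./##]+1 V21[#./#./##/##/##]+1
pass> p4 H@[##/##/#./#./##] terminal -1; root [../../#./#./..] d12
for H: play +1, pass -1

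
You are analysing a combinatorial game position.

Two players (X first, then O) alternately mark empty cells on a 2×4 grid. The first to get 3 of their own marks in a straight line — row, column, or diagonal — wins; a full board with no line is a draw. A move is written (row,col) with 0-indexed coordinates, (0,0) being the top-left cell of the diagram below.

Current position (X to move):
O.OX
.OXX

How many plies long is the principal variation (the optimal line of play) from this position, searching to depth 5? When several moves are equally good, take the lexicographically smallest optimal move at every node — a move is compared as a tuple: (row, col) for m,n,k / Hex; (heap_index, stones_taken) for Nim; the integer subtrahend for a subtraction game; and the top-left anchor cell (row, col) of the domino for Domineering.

PV length from [O.OX/.OXX]: 2 plies

[O.OX/.OXX] X move#1: (0,1):+0/OXOX/.OXX*, (1,0):-1/O.OX/XOXX
[OXOX/.OXX] O move#2: (1,0):+0/OXOX/OOXX*
[OXOX/OOXX] end (terminal +0, X#3); searched O.OX/.OXX to 5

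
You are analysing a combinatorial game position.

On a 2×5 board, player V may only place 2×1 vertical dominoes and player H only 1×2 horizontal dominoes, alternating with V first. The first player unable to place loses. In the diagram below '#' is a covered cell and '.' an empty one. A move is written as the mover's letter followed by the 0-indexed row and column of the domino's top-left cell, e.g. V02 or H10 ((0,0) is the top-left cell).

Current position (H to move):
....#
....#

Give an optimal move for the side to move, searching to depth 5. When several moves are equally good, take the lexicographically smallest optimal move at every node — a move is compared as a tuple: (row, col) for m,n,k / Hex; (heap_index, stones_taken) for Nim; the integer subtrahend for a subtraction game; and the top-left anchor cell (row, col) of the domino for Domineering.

H's best at [....#/....#]: H01

p1 H@[....#/....#]: H00[##..#/....#]-1 H01[.##.#/....#]+1* H02[..###/....#]-1 H10[....#/##..#]-1 H11[....#/.##.#]+1 H12[....#/..###]-1
p2 V@[.##.#/....#]: V00[###.#/#...#]-1* V03[.####/...##]-1
p3 H@[###.#/#...#]: H11[###.#/###.#]-1 H12[###.#/#.###]+1*
p4 V@[###.#/#.###] terminal -1; root [....#/....#] d5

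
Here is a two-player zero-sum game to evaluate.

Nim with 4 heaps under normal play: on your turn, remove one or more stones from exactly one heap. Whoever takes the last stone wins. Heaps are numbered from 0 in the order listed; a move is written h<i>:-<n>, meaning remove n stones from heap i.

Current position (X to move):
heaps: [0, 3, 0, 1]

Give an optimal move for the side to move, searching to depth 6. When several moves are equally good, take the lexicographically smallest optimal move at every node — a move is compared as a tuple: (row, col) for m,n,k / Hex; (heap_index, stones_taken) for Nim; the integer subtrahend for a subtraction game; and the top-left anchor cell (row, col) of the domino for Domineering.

X's best at [(0,3,0,1)]: h1:-2

ply 1, X at (0,3,0,1) | h1:-1=-1→(0,2,0,1); h1:-2=+1→(0,1,0,1)*; h1:-3=-1→(0,0,0,1); h3:-1=-1→(0,3,0,0)
ply 2, O at (0,1,0,1) | h1:-1=-1→(0,0,0,1)*; h3:-1=-1→(0,1,0,0)
ply 3, X at (0,0,0,1) | h3:-1=+1→(0,0,0,0)*
ply 4: (0,0,0,0) is terminal -1 (O); from (0,3,0,1) depth 6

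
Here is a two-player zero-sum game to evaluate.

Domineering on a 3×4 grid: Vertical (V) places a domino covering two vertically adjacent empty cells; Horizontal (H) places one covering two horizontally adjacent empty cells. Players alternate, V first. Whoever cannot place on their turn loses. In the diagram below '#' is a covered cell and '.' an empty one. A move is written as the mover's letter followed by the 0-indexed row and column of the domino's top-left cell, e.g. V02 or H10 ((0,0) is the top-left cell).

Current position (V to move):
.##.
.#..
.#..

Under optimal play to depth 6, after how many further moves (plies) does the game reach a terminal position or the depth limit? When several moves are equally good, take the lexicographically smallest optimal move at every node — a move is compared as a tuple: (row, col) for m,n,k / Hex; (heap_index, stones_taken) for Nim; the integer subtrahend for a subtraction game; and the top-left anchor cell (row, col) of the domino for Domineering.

ply 1, V at .##./.#../.#.. | V00=-1→###./##../.#..; V03=+1→.###/.#.#/.#..*; V10=-1→.##./##../##..; V12=+1→.##./.##./.##.; V13=+1→.##./.#.#/.#.#
ply 2, H at .###/.#.#/.#.. | H22=-1→.###/.#.#/.###*
ply 3, V at .###/.#.#/.### | V00=+1→####/##.#/.###*; V10=+1→.###/##.#/####
ply 4: ####/##.#/.### is terminal -1 (H); from .##./.#../.#.. depth 6

PV length from [.##./.#../.#..]: 3 plies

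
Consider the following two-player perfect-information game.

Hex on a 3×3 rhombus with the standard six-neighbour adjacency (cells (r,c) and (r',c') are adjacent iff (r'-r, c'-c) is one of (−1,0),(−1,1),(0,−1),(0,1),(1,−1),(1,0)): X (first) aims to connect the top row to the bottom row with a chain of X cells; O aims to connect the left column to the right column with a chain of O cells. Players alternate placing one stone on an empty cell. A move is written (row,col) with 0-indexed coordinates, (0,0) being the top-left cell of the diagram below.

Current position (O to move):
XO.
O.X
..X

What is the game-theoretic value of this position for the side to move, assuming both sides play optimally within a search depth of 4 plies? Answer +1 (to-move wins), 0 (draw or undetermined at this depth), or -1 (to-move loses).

value(XO./O.X/..X, O) = +1

[XO./O.X/..X] O move#1: (0,2):+1/XOO/O.X/..X*, (1,1):-1/XO./OOX/..X, (2,0):-1/XO./O.X/O.X, (2,1):-1/XO./O.X/.OX
[XOO/O.X/..X] end (terminal -1, X#2); searched XO./O.X/..X to 4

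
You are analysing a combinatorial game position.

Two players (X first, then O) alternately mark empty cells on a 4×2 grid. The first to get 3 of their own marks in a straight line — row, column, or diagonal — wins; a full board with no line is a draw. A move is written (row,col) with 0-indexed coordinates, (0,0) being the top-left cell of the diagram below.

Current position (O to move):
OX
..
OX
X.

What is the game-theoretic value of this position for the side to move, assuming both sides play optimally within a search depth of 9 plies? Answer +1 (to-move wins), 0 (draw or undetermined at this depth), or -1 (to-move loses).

value(OX/../OX/X., O) = +1

[OX/../OX/X.] O move#1: (1,0):+1/OX/O./OX/X.*, (1,1):+0/OX/.O/OX/X., (3,1):-1/OX/../OX/XO
[OX/O./OX/X.] end (terminal -1, X#2); searched OX/../OX/X. to 9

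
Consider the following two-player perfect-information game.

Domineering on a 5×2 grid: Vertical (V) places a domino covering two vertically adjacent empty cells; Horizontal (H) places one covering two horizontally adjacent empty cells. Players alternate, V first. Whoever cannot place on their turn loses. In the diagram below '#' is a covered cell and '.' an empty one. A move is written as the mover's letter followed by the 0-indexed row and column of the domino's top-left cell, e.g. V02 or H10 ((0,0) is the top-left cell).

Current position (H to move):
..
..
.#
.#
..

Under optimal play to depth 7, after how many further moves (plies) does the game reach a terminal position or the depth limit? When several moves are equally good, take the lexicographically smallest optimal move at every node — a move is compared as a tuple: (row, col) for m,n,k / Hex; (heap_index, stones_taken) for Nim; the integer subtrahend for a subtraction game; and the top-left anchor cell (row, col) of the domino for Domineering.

p1 H@[../../.#/.#/..]: H00[##/../.#/.#/..]+1* H10[../##/.#/.#/..]+1 H40[../../.#/.#/##]-1
p2 V@[##/../.#/.#/..]: V10[##/#./##/.#/..]-1* V20[##/../##/##/..]-1 V30[##/../.#/##/#.]-1
p3 H@[##/#./##/.#/..]: H40[##/#./##/.#/##]+1*
p4 V@[##/#./##/.#/##] terminal -1; root [../../.#/.#/..] d7

PV length from [../../.#/.#/..]: 3 plies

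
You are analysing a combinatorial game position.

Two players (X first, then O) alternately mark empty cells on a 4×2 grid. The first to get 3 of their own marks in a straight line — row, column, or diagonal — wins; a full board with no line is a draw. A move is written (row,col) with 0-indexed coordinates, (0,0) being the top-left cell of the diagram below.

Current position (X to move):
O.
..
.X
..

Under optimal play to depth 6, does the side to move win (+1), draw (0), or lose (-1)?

value(O./../.X/.., X) = +1

ply 1, X at O./../.X/.. | (0,1)=+0→OX/../.X/..; (1,0)=+0→O./X./.X/..; (1,1)=+1→O./.X/.X/..*; (2,0)=+0→O./../XX/..; (3,0)=+0→O./../.X/X.; (3,1)=+0→O./../.X/.X
ply 2, O at O./.X/.X/.. | (0,1)=-1→OO/.X/.X/..*; (1,0)=-1→O./OX/.X/..; (2,0)=-1→O./.X/OX/..; (3,0)=-1→O./.X/.X/O.; (3,1)=-1→O./.X/.X/.O
ply 3, X at OO/.X/.X/.. | (1,0)=+0→OO/XX/.X/..; (2,0)=+0→OO/.X/XX/..; (3,0)=+0→OO/.X/.X/X.; (3,1)=+1→OO/.X/.X/.X*
ply 4: OO/.X/.X/.X is terminal -1 (O); from O./../.X/.. depth 6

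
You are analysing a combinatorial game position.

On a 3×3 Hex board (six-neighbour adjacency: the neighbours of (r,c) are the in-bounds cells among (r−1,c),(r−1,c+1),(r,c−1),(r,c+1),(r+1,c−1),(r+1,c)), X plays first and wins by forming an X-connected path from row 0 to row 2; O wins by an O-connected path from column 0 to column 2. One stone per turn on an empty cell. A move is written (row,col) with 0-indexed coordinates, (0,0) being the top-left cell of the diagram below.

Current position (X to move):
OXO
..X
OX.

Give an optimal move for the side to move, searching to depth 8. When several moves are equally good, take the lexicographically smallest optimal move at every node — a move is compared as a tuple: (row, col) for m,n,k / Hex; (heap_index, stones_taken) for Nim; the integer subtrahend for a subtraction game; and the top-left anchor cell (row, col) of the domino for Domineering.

p1 X@[OXO/..X/OX.]: (1,0)[OXO/X.X/OX.]-1 (1,1)[OXO/.XX/OX.]+1* (2,2)[OXO/..X/OXX]-1
p2 O@[OXO/.XX/OX.] terminal -1; root [OXO/..X/OX.] d8

X's best at [OXO/..X/OX.]: (1,1)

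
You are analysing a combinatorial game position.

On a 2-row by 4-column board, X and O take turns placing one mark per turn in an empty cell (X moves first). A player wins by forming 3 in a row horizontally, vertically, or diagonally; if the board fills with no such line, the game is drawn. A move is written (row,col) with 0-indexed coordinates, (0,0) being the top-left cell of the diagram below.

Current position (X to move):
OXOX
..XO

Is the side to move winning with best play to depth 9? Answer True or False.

p1 X@[OXOX/..XO]: (1,0)[OXOX/X.XO]+0* (1,1)[OXOX/.XXO]+0
p2 O@[OXOX/X.XO]: (1,1)[OXOX/XOXO]+0*
p3 X@[OXOX/XOXO] terminal +0; root [OXOX/..XO] d9

X winning at [OXOX/..XO]: False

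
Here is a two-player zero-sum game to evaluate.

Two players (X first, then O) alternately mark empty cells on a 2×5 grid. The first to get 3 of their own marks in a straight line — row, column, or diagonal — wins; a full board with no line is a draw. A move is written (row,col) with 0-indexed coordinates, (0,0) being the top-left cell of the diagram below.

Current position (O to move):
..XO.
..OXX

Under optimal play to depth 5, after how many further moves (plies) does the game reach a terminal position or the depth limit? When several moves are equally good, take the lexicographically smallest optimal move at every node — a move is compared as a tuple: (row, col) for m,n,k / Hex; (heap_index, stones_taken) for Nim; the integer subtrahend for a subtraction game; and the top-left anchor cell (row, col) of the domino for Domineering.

ply 1, O at ..XO./..OXX | (0,0)=+0→O.XO./..OXX*; (0,1)=+0→.OXO./..OXX; (0,4)=+0→..XOO/..OXX; (1,0)=+0→..XO./O.OXX; (1,1)=+0→..XO./.OOXX
ply 2, X at O.XO./..OXX | (0,1)=+0→OXXO./..OXX*; (0,4)=+0→O.XOX/..OXX; (1,0)=+0→O.XO./X.OXX; (1,1)=+0→O.XO./.XOXX
ply 3, O at OXXO./..OXX | (0,4)=+0→OXXOO/..OXX*; (1,0)=+0→OXXO./O.OXX; (1,1)=+0→OXXO./.OOXX
ply 4, X at OXXOO/..OXX | (1,0)=+0→OXXOO/X.OXX*; (1,1)=+0→OXXOO/.XOXX
ply 5, O at OXXOO/X.OXX | (1,1)=+0→OXXOO/XOOXX*
ply 6: OXXOO/XOOXX is terminal +0 (X); from ..XO./..OXX depth 5

PV length from [..XO./..OXX]: 5 plies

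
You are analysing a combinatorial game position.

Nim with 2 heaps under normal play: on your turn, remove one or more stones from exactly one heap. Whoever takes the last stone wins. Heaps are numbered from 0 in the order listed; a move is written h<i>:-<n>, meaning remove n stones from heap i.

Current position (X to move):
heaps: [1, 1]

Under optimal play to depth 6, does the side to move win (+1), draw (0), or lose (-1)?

value((1,1), X) = -1

[(1,1)] X move#1: h0:-1:-1/(0,1)*, h1:-1:-1/(1,0)
[(0,1)] O move#2: h1:-1:+1/(0,0)*
[(0,0)] end (terminal -1, X#3); searched (1,1) to 6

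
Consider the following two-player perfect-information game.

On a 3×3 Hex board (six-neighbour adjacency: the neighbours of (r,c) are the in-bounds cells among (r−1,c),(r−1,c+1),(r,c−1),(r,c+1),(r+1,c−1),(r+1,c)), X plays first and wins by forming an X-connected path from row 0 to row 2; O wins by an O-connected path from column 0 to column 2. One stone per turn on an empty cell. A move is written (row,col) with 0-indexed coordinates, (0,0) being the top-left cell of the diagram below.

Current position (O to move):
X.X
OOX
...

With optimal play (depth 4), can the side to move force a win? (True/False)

p1 O@[X.X/OOX/...]: (0,1)[XOX/OOX/...]-1* (2,0)[X.X/OOX/O..]-1 (2,1)[X.X/OOX/.O.]-1 (2,2)[X.X/OOX/..O]-1
p2 X@[XOX/OOX/...]: (2,0)[XOX/OOX/X..]+1* (2,1)[XOX/OOX/.X.]+1 (2,2)[XOX/OOX/..X]+1
p3 O@[XOX/OOX/X..]: (2,1)[XOX/OOX/XO.]-1* (2,2)[XOX/OOX/X.O]-1
p4 X@[XOX/OOX/XO.]: (2,2)[XOX/OOX/XOX]+1*
p5 O@[XOX/OOX/XOX] terminal -1; root [X.X/OOX/...] d4

O winning at [X.X/OOX/...]: False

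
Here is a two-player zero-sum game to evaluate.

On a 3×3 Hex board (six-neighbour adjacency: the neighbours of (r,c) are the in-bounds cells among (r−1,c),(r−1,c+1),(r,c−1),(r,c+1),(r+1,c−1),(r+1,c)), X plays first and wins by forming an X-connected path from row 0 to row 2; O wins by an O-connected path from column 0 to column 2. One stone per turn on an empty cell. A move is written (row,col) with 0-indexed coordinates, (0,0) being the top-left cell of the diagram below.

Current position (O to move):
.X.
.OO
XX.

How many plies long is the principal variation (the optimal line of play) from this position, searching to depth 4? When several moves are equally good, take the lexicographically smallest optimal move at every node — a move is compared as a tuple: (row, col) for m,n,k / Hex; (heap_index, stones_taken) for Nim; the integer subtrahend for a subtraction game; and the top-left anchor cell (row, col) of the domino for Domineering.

[.X./.OO/XX.] O move#1: (0,0):-1/OX./.OO/XX., (0,2):-1/.XO/.OO/XX., (1,0):+1/.X./OOO/XX.*, (2,2):-1/.X./.OO/XXO
[.X./OOO/XX.] end (terminal -1, X#2); searched .X./.OO/XX. to 4

PV length from [.X./.OO/XX.]: 1 ply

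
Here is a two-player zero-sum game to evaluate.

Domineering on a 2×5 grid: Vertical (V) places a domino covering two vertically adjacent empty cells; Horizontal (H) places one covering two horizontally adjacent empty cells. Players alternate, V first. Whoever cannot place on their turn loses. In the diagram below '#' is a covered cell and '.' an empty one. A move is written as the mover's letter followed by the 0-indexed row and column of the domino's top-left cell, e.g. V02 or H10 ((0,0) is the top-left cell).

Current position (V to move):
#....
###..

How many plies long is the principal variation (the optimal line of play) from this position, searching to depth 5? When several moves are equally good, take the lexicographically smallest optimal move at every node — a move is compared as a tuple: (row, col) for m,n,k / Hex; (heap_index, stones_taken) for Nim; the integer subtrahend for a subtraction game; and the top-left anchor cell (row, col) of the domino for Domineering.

ply 1, V at #..../###.. | V03=+1→#..#./####.*; V04=-1→#...#/###.#
ply 2, H at #..#./####. | H01=-1→####./####.*
ply 3, V at ####./####. | V04=+1→#####/#####*
ply 4: #####/##### is terminal -1 (H); from #..../###.. depth 5

PV length from [#..../###..]: 3 plies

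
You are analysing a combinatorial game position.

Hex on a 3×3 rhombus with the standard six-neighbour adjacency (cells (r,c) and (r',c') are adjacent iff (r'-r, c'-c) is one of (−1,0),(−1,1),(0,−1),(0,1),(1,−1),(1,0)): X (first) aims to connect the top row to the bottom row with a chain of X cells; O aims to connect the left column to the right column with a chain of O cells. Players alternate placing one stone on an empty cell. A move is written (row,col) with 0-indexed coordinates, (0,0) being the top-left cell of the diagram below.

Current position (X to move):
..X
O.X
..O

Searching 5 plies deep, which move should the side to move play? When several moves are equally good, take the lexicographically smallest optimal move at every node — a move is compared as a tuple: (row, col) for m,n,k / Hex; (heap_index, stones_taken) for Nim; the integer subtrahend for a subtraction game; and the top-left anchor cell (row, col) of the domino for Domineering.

[..X/O.X/..O] X move#1: (0,0):-1/X.X/O.X/..O, (0,1):-1/.XX/O.X/..O, (1,1):+1/..X/OXX/..O*, (2,0):+1/..X/O.X/X.O, (2,1):+1/..X/O.X/.XO
[..X/OXX/..O] O move#2: (0,0):-1/O.X/OXX/..O*, (0,1):-1/.OX/OXX/..O, (2,0):-1/..X/OXX/O.O, (2,1):-1/..X/OXX/.OO
[O.X/OXX/..O] X move#3: (0,1):+1/OXX/OXX/..O*, (2,0):+1/O.X/OXX/X.O, (2,1):+1/O.X/OXX/.XO
[OXX/OXX/..O] O move#4: (2,0):-1/OXX/OXX/O.O*, (2,1):-1/OXX/OXX/.OO
[OXX/OXX/O.O] X move#5: (2,1):+1/OXX/OXX/OXO*
[OXX/OXX/OXO] end (terminal -1, O#6); searched ..X/O.X/..O to 5

X's best at [..X/O.X/..O]: (1,1)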